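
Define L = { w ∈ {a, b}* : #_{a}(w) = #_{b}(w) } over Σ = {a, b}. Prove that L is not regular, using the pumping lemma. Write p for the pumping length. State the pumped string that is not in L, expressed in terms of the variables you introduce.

Assume L is regular. Let p be the pumping length given by the pumping lemma.
Choose w = a^p b^p ∈ L with |w| = 2p ≥ p.
Write w = xyz as guaranteed by the lemma, with |xy| ≤ p and y is nonempty.
Because |xy| ≤ p and w begins with p copies of a, we have y = a^k with 1 ≤ k ≤ p.
Pump with i = 2: xy^2z = a^{p+k} b^p has p+k occurrences of a but only p of b. Since k ≥ 1 the counts differ, so xy^2z ∉ L.
This is a contradiction; hence L is not regular.

a^{p+k} b^p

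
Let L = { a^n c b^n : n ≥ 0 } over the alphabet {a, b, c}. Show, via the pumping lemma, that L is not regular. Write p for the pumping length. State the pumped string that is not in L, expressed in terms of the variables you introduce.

a^{p+k} c b^p

Toward a contradiction, assume L is regular with pumping length p.
Take w = a^p c b^p ∈ L with |w| = 2p+1 ≥ p.
Write w = xyz as guaranteed by the lemma, with |xy| ≤ p and |y| ≥ 1.
The first p characters of w are a's, so xy (and hence y) consists only of a's. Write y = a^k, 1 ≤ k ≤ p.
Pump with i = 2: xy^2z = a^{p+k} c b^p, which would require p+k = p. But k ≥ 1, so xy^2z ∉ L.
This contradicts the pumping lemma, so L is not regular.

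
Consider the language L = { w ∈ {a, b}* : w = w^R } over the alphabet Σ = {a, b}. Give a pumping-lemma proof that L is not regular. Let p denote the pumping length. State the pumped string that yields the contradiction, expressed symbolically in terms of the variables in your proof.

Assume L is regular. Let p be the pumping length given by the pumping lemma.
Take w = a^p b a^p, a palindrome of length 2p+1 ≥ p.
By the pumping lemma, w = xyz with |xy| ≤ p and |y| ≥ 1.
Since the first p symbols of w are all a's and |xy| ≤ p, y lies entirely in the leading a-block: y = a^k for some k with 1 ≤ k ≤ p.
Pump with i = 2: xy^2z = a^{p+k} b a^p. Its reverse is a^p b a^{p+k}, which differs from xy^2z since k ≥ 1. So xy^2z is not a palindrome and xy^2z ∉ L.
This contradicts the pumping lemma, so L is not regular.

a^{p+k} b a^p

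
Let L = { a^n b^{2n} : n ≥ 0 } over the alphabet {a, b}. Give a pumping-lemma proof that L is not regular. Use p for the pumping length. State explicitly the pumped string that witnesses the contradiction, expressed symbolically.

a^{p+k} b^{2p}

Toward a contradiction, assume L is regular with pumping length p.
Take w = a^p b^{2p}. Then w ∈ L and |w| = 3p ≥ p.
The pumping lemma gives a decomposition w = xyz where |xy| ≤ p and y is nonempty.
Because |xy| ≤ p and w begins with p copies of a, we have y = a^k with 1 ≤ k ≤ p.
Pump with i = 2: xy^2z = a^{p+k} b^{2p}. For this to lie in L we would need 2p = 2(p+k), which forces k = 0. But k ≥ 1, so xy^2z ∉ L.
Contradiction. Therefore L is not regular.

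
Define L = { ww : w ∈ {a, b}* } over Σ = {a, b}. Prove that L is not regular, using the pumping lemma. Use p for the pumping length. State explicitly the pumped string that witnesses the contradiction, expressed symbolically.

Assume L is regular. Let p be the pumping length given by the pumping lemma.
Take w = a^p b^p a^p b^p = uu where u = a^pb^p; then w ∈ L and |w| = 4p ≥ p.
The pumping lemma gives a decomposition w = xyz where |xy| ≤ p and |y| > 0.
Since the first p symbols of w are all a's and |xy| ≤ p, y lies entirely in the leading a-block: y = a^k for some k with 1 ≤ k ≤ p.
Pump with i = 2: xy^2z = a^{p+k} b^p a^p b^p, of length 4p+k. Suppose this equals vv. The string starts with a and ends with b, so v does too; thus the boundary between the two copies of v is a b→a transition. There is exactly one such transition, at position 2p+k, so |v| = 2p+k and |vv| = 4p+2k ≠ 4p+k since k ≥ 1. So xy^2z ∉ L.
This contradicts the pumping lemma, so L is not regular.

a^{p+k} b^p a^p b^p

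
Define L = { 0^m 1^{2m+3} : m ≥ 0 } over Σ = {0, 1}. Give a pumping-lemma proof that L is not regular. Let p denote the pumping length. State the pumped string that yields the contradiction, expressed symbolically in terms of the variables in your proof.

Suppose for contradiction that L is regular, and let p be the pumping length.
Let w = 0^p 1^{2p+3} ∈ L; note |w| = 3p+3 ≥ p.
By the pumping lemma, w = xyz with |xy| ≤ p and |y| > 0.
Since the first p symbols of w are all 0's and |xy| ≤ p, y lies entirely in the leading 0-block: y = 0^k for some k with 1 ≤ k ≤ p.
Pump with i = 2: xy^2z = 0^{p+k} 1^{2p+3}. For this to lie in L we would need 2p+3 = 2(p+k)+3, which forces k = 0. But k ≥ 1, so xy^2z ∉ L.
Contradiction. Therefore L is not regular.

0^{p+k} 1^{2p+3}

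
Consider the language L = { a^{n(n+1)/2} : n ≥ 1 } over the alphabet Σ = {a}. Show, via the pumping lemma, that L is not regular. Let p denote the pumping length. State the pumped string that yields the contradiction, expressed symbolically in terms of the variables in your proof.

a^{p(p+1)/2+k}

Assume L is regular. Let p be the pumping length given by the pumping lemma.
Take w = a^{p(p+1)/2} ∈ L with |w| = p(p+1)/2 ≥ p.
By the pumping lemma, w = xyz with |xy| ≤ p and y is nonempty.
Then y = a^k for some k with 1 ≤ k ≤ p.
Pump with i = 2: xy^2z = a^{p(p+1)/2+k}. Since 1 ≤ k ≤ p, p(p+1)/2 < p(p+1)/2+k ≤ p(p+1)/2+p < (p+1)(p+2)/2, so p(p+1)/2+k is strictly between consecutive triangular numbers. So xy^2z ∉ L.
Contradiction. Therefore L is not regular.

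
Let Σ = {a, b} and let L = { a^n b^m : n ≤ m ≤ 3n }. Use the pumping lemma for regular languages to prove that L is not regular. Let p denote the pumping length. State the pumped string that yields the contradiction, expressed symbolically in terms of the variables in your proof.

Suppose for contradiction that L is regular, and let p be the pumping length.
Take w = a^p b^p ∈ L (since p ≤ p ≤ 3p), with |w| = 2p ≥ p.
The pumping lemma gives a decomposition w = xyz where |xy| ≤ p and |y| ≥ 1.
Since the first p symbols of w are all a's and |xy| ≤ p, y lies entirely in the leading a-block: y = a^k for some k with 1 ≤ k ≤ p.
Pump with i = 2: xy^2z = a^{p+k} b^p. Now n = p+k > p = m, so the condition n ≤ m fails. Thus xy^2z ∉ L.
This is a contradiction; hence L is not regular.

a^{p+k} b^p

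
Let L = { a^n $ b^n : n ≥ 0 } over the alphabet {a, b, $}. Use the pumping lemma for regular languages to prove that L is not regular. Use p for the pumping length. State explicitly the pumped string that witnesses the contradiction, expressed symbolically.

Suppose for contradiction that L is regular, and let p be the pumping length.
Take w = a^p $ b^p ∈ L with |w| = 2p+1 ≥ p.
Write w = xyz as guaranteed by the lemma, with |xy| ≤ p and |y| ≥ 1.
Since the first p symbols of w are all a's and |xy| ≤ p, y lies entirely in the leading a-block: y = a^k for some k with 1 ≤ k ≤ p.
Pump with i = 2: xy^2z = a^{p+k} $ b^p, which would require p+k = p. But k ≥ 1, so xy^2z ∉ L.
This is a contradiction; hence L is not regular.

a^{p+k} $ b^p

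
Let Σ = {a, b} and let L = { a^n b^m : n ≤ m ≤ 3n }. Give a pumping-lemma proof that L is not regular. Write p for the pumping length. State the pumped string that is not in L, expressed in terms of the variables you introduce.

a^{p+k} b^p

Suppose for contradiction that L is regular, and let p be the pumping length.
Take w = a^p b^p ∈ L (since p ≤ p ≤ 3p), with |w| = 2p ≥ p.
The pumping lemma gives a decomposition w = xyz where |xy| ≤ p and |y| ≥ 1.
Because |xy| ≤ p and w begins with p copies of a, we have y = a^k with 1 ≤ k ≤ p.
Pump with i = 2: xy^2z = a^{p+k} b^p. Now n = p+k > p = m, so the condition n ≤ m fails. Thus xy^2z ∉ L.
Contradiction. Therefore L is not regular.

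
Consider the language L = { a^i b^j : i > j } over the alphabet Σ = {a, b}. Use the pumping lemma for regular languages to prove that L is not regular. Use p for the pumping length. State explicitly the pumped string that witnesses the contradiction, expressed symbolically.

a^{p+1-k} b^p

Assume L is regular; let p be its pumping constant.
Choose w = a^{p+1} b^p ∈ L, with |w| = 2p+1 ≥ p.
By the pumping lemma, w = xyz with |xy| ≤ p and |y| ≥ 1.
Because |xy| ≤ p and w begins with p copies of a, we have y = a^k with 1 ≤ k ≤ p.
Consider xy^0z = xz = a^{p+1-k} b^p. Since k ≥ 1, the a-count p+1-k is at most p, so i > j fails; thus xz ∉ L.
This is a contradiction; hence L is not regular.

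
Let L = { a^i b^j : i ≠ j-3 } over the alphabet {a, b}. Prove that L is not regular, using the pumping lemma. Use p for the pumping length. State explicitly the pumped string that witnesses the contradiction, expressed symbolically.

Assume L is regular; let p be its pumping constant.
Choose w = a^p b^{p+p!+3}. Since p ≠ (p+p!+3)-3 = p+p!, w ∈ L; and |w| ≥ p.
By the pumping lemma, w = xyz with |xy| ≤ p and |y| > 0.
Since the first p symbols of w are all a's and |xy| ≤ p, y lies entirely in the leading a-block: y = a^k for some k with 1 ≤ k ≤ p.
Since 1 ≤ k ≤ p, k divides p!; set t = 1 + p!/k. Then xy^t z has p + (p!/k)·k = p + p! copies of a. Now the a-count is p+p! and (b-count)-3 = (p+p!+3)-3 = p+p!, so i ≠ j-3 fails. So xy^t z = a^{p+p!} b^{p+p!+3} ∉ L.
This is a contradiction; hence L is not regular.

a^{p+p!} b^{p+p!+3}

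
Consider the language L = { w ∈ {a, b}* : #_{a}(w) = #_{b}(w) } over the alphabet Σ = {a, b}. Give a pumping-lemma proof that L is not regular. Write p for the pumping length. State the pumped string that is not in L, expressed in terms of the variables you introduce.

a^{p+k} b^p

Toward a contradiction, assume L is regular with pumping length p.
Choose w = a^p b^p ∈ L with |w| = 2p ≥ p.
By the pumping lemma, w = xyz with |xy| ≤ p and |y| > 0.
Because |xy| ≤ p and w begins with p copies of a, we have y = a^k with 1 ≤ k ≤ p.
Pump with i = 2: xy^2z = a^{p+k} b^p has p+k occurrences of a but only p of b. Since k ≥ 1 the counts differ, so xy^2z ∉ L.
This is a contradiction; hence L is not regular.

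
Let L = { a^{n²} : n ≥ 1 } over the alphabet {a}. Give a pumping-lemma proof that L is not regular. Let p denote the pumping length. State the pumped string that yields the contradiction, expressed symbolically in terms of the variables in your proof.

Assume L is regular. Let p be the pumping length given by the pumping lemma.
Take w = a^{p²} ∈ L with |w| = p² ≥ p.
By the pumping lemma, w = xyz with |xy| ≤ p and y is nonempty.
Then y = a^k for some k with 1 ≤ k ≤ p.
Pump with i = 2: xy^2z = a^{p²+k}. Since 1 ≤ k ≤ p, p² < p²+k ≤ p²+p < (p+1)², so p²+k lies strictly between consecutive squares and is not a perfect square. So xy^2z ∉ L.
This is a contradiction; hence L is not regular.

a^{p²+k}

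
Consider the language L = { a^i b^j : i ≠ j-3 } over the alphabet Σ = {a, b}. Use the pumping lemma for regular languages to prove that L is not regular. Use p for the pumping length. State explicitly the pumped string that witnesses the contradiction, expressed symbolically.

a^{p+p!} b^{p+p!+3}

Assume L is regular; let p be its pumping constant.
Choose w = a^p b^{p+p!+3}. Since p ≠ (p+p!+3)-3 = p+p!, w ∈ L; and |w| ≥ p.
By the pumping lemma, w = xyz with |xy| ≤ p and y is nonempty.
Because |xy| ≤ p and w begins with p copies of a, we have y = a^k with 1 ≤ k ≤ p.
Since 1 ≤ k ≤ p, k divides p!; set t = 1 + p!/k. Then xy^t z has p + (p!/k)·k = p + p! copies of a. Now the a-count is p+p! and (b-count)-3 = (p+p!+3)-3 = p+p!, so i ≠ j-3 fails. So xy^t z = a^{p+p!} b^{p+p!+3} ∉ L.
This contradicts the pumping lemma, so L is not regular.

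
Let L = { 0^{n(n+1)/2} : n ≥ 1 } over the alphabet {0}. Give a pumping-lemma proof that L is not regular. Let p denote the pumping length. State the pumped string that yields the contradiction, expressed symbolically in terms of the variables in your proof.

0^{p(p+1)/2+k}

Toward a contradiction, assume L is regular with pumping length p.
Take w = 0^{p(p+1)/2} ∈ L with |w| = p(p+1)/2 ≥ p.
By the pumping lemma, w = xyz with |xy| ≤ p and |y| ≥ 1.
Then y = 0^k for some k with 1 ≤ k ≤ p.
Pump with i = 2: xy^2z = 0^{p(p+1)/2+k}. Since 1 ≤ k ≤ p, p(p+1)/2 < p(p+1)/2+k ≤ p(p+1)/2+p < (p+1)(p+2)/2, so p(p+1)/2+k is strictly between consecutive triangular numbers. So xy^2z ∉ L.
Contradiction. Therefore L is not regular.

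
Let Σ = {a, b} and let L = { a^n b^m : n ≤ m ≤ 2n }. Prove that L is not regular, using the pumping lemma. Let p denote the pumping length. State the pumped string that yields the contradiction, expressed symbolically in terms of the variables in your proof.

Assume L is regular; let p be its pumping constant.
Take w = a^p b^p ∈ L (since p ≤ p ≤ 2p), with |w| = 2p ≥ p.
Write w = xyz as guaranteed by the lemma, with |xy| ≤ p and |y| > 0.
Since the first p symbols of w are all a's and |xy| ≤ p, y lies entirely in the leading a-block: y = a^k for some k with 1 ≤ k ≤ p.
Pump with i = 2: xy^2z = a^{p+k} b^p. Now n = p+k > p = m, so the condition n ≤ m fails. Thus xy^2z ∉ L.
Contradiction. Therefore L is not regular.

a^{p+k} b^p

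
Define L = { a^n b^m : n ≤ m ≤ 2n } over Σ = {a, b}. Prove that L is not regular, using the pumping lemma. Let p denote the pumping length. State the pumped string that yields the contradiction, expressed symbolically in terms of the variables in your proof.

Suppose for contradiction that L is regular, and let p be the pumping length.
Take w = a^p b^p ∈ L (since p ≤ p ≤ 2p), with |w| = 2p ≥ p.
By the pumping lemma, w = xyz with |xy| ≤ p and |y| ≥ 1.
Because |xy| ≤ p and w begins with p copies of a, we have y = a^k with 1 ≤ k ≤ p.
Pump with i = 2: xy^2z = a^{p+k} b^p. Now n = p+k > p = m, so the condition n ≤ m fails. Thus xy^2z ∉ L.
This contradicts the pumping lemma, so L is not regular.

a^{p+k} b^p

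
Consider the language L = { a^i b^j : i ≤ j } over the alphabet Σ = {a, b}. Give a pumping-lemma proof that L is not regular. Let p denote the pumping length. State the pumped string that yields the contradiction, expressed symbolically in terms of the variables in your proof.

Toward a contradiction, assume L is regular with pumping length p.
Choose w = a^p b^p ∈ L, with |w| = 2p ≥ p.
By the pumping lemma, w = xyz with |xy| ≤ p and y is nonempty.
The first p characters of w are a's, so xy (and hence y) consists only of a's. Write y = a^k, 1 ≤ k ≤ p.
Consider xy^2z = a^{p+k} b^p. Since k ≥ 1, the a-count p+k exceeds the b-count p, so i ≤ j fails; thus xy^2z ∉ L.
This contradicts the pumping lemma, so L is not regular.

a^{p+k} b^p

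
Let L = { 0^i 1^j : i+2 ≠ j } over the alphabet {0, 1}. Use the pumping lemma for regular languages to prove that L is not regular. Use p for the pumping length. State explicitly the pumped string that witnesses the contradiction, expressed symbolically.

Assume L is regular. Let p be the pumping length given by the pumping lemma.
Choose w = 0^p 1^{p+p!+2}. Since p ≠ (p+p!+2)-2 = p+p!, w ∈ L; and |w| ≥ p.
The pumping lemma gives a decomposition w = xyz where |xy| ≤ p and |y| > 0.
Since the first p symbols of w are all 0's and |xy| ≤ p, y lies entirely in the leading 0-block: y = 0^k for some k with 1 ≤ k ≤ p.
Since 1 ≤ k ≤ p, k divides p!; set t = 1 + p!/k. Then xy^t z has p + (p!/k)·k = p + p! copies of 0. Now the 0-count is p+p! and (1-count)-2 = (p+p!+2)-2 = p+p!, so i+2 ≠ j fails. So xy^t z = 0^{p+p!} 1^{p+p!+2} ∉ L.
Contradiction. Therefore L is not regular.

0^{p+p!} 1^{p+p!+2}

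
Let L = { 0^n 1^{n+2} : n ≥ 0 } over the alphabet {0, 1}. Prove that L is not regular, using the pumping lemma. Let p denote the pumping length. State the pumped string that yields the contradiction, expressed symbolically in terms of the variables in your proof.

0^{p+k} 1^{p+2}

Suppose for contradiction that L is regular, and let p be the pumping length.
Choose w = 0^p 1^{p+2}, which is in L with |w| = 2p+2 ≥ p.
By the pumping lemma, w = xyz with |xy| ≤ p and |y| ≥ 1.
Because |xy| ≤ p and w begins with p copies of 0, we have y = 0^k with 1 ≤ k ≤ p.
Pump with i = 2: xy^2z = 0^{p+k} 1^{p+2}. For this to lie in L we would need p+2 = (p+k)+2, which forces k = 0. But k ≥ 1, so xy^2z ∉ L.
Contradiction. Therefore L is not regular.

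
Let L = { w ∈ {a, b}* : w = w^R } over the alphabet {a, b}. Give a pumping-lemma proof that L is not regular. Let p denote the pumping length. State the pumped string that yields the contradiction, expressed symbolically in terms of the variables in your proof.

a^{p+k} b a^p

Suppose for contradiction that L is regular, and let p be the pumping length.
Take w = a^p b a^p, a palindrome of length 2p+1 ≥ p.
Write w = xyz as guaranteed by the lemma, with |xy| ≤ p and y is nonempty.
Because |xy| ≤ p and w begins with p copies of a, we have y = a^k with 1 ≤ k ≤ p.
Pump with i = 2: xy^2z = a^{p+k} b a^p. Its reverse is a^p b a^{p+k}, which differs from xy^2z since k ≥ 1. So xy^2z is not a palindrome and xy^2z ∉ L.
Contradiction. Therefore L is not regular.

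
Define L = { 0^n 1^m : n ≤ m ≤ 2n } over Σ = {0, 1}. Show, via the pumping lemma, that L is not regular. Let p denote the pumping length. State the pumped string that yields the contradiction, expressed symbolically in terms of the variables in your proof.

Assume L is regular; let p be its pumping constant.
Take w = 0^p 1^p ∈ L (since p ≤ p ≤ 2p), with |w| = 2p ≥ p.
By the pumping lemma, w = xyz with |xy| ≤ p and |y| > 0.
Because |xy| ≤ p and w begins with p copies of 0, we have y = 0^k with 1 ≤ k ≤ p.
Pump with i = 2: xy^2z = 0^{p+k} 1^p. Now n = p+k > p = m, so the condition n ≤ m fails. Thus xy^2z ∉ L.
Contradiction. Therefore L is not regular.

0^{p+k} 1^p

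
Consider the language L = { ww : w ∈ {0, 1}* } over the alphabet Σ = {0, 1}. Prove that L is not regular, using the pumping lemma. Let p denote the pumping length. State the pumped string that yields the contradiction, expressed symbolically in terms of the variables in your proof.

0^{p+k} 1^p 0^p 1^p

Suppose for contradiction that L is regular, and let p be the pumping length.
Take w = 0^p 1^p 0^p 1^p = uu where u = 0^p1^p; then w ∈ L and |w| = 4p ≥ p.
By the pumping lemma, w = xyz with |xy| ≤ p and |y| ≥ 1.
Since the first p symbols of w are all 0's and |xy| ≤ p, y lies entirely in the leading 0-block: y = 0^k for some k with 1 ≤ k ≤ p.
Pump with i = 2: xy^2z = 0^{p+k} 1^p 0^p 1^p, of length 4p+k. Suppose this equals vv. The string starts with 0 and ends with 1, so v does too; thus the boundary between the two copies of v is a 1→0 transition. There is exactly one such transition, at position 2p+k, so |v| = 2p+k and |vv| = 4p+2k ≠ 4p+k since k ≥ 1. So xy^2z ∉ L.
This is a contradiction; hence L is not regular.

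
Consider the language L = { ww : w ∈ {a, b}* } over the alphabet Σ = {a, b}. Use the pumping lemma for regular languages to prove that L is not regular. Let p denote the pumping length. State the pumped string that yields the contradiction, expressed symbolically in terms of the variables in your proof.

Assume L is regular; let p be its pumping constant.
Take w = a^p b^p a^p b^p = uu where u = a^pb^p; then w ∈ L and |w| = 4p ≥ p.
The pumping lemma gives a decomposition w = xyz where |xy| ≤ p and y is nonempty.
Because |xy| ≤ p and w begins with p copies of a, we have y = a^k with 1 ≤ k ≤ p.
Pump with i = 2: xy^2z = a^{p+k} b^p a^p b^p, of length 4p+k. Suppose this equals vv. The string starts with a and ends with b, so v does too; thus the boundary between the two copies of v is a b→a transition. There is exactly one such transition, at position 2p+k, so |v| = 2p+k and |vv| = 4p+2k ≠ 4p+k since k ≥ 1. So xy^2z ∉ L.
This is a contradiction; hence L is not regular.

a^{p+k} b^p a^p b^p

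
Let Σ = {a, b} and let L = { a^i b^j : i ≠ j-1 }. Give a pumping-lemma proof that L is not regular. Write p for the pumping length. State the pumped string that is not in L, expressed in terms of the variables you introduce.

Suppose for contradiction that L is regular, and let p be the pumping length.
Choose w = a^p b^{p+p!+1}. Since p ≠ (p+p!+1)-1 = p+p!, w ∈ L; and |w| ≥ p.
Write w = xyz as guaranteed by the lemma, with |xy| ≤ p and y is nonempty.
Since the first p symbols of w are all a's and |xy| ≤ p, y lies entirely in the leading a-block: y = a^k for some k with 1 ≤ k ≤ p.
Since 1 ≤ k ≤ p, k divides p!; set t = 1 + p!/k. Then xy^t z has p + (p!/k)·k = p + p! copies of a. Now the a-count is p+p! and (b-count)-1 = (p+p!+1)-1 = p+p!, so i ≠ j-1 fails. So xy^t z = a^{p+p!} b^{p+p!+1} ∉ L.
This contradicts the pumping lemma, so L is not regular.

a^{p+p!} b^{p+p!+1}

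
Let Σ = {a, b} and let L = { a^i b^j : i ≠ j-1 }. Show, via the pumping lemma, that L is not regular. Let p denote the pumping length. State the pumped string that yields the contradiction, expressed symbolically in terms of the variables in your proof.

a^{p+p!} b^{p+p!+1}

Suppose for contradiction that L is regular, and let p be the pumping length.
Choose w = a^p b^{p+p!+1}. Since p ≠ (p+p!+1)-1 = p+p!, w ∈ L; and |w| ≥ p.
Write w = xyz as guaranteed by the lemma, with |xy| ≤ p and y is nonempty.
The first p characters of w are a's, so xy (and hence y) consists only of a's. Write y = a^k, 1 ≤ k ≤ p.
Since 1 ≤ k ≤ p, k divides p!; set t = 1 + p!/k. Then xy^t z has p + (p!/k)·k = p + p! copies of a. Now the a-count is p+p! and (b-count)-1 = (p+p!+1)-1 = p+p!, so i ≠ j-1 fails. So xy^t z = a^{p+p!} b^{p+p!+1} ∉ L.
This is a contradiction; hence L is not regular.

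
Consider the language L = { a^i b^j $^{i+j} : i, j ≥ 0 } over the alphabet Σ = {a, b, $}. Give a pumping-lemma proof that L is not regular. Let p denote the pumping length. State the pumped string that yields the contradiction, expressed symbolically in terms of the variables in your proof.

a^{p+k} b^p $^{2p}

Assume L is regular. Let p be the pumping length given by the pumping lemma.
Take w = a^p b^p $^{2p} ∈ L (with i=j=p, i+j=2p), |w| = 4p ≥ p.
Write w = xyz as guaranteed by the lemma, with |xy| ≤ p and y is nonempty.
The first p characters of w are a's, so xy (and hence y) consists only of a's. Write y = a^k, 1 ≤ k ≤ p.
Consider xy^2z = a^{p+k} b^p $^{2p}. Now the a- and b-counts sum to 2p+k, but the $-count is 2p ≠ 2p+k. So xy^2z ∉ L.
This contradicts the pumping lemma, so L is not regular.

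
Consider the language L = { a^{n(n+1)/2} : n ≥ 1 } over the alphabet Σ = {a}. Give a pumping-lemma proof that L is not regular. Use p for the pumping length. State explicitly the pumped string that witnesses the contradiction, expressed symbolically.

a^{p(p+1)/2+k}

Assume L is regular. Let p be the pumping length given by the pumping lemma.
Take w = a^{p(p+1)/2} ∈ L with |w| = p(p+1)/2 ≥ p.
By the pumping lemma, w = xyz with |xy| ≤ p and |y| ≥ 1.
Then y = a^k for some k with 1 ≤ k ≤ p.
Pump with i = 2: xy^2z = a^{p(p+1)/2+k}. Since 1 ≤ k ≤ p, p(p+1)/2 < p(p+1)/2+k ≤ p(p+1)/2+p < (p+1)(p+2)/2, so p(p+1)/2+k is strictly between consecutive triangular numbers. So xy^2z ∉ L.
This is a contradiction; hence L is not regular.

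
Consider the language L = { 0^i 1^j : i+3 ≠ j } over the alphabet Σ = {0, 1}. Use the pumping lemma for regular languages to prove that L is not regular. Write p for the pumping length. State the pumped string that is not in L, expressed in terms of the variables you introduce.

0^{p+p!} 1^{p+p!+3}

Assume L is regular; let p be its pumping constant.
Choose w = 0^p 1^{p+p!+3}. Since p ≠ (p+p!+3)-3 = p+p!, w ∈ L; and |w| ≥ p.
The pumping lemma gives a decomposition w = xyz where |xy| ≤ p and |y| ≥ 1.
Since the first p symbols of w are all 0's and |xy| ≤ p, y lies entirely in the leading 0-block: y = 0^k for some k with 1 ≤ k ≤ p.
Since 1 ≤ k ≤ p, k divides p!; set t = 1 + p!/k. Then xy^t z has p + (p!/k)·k = p + p! copies of 0. Now the 0-count is p+p! and (1-count)-3 = (p+p!+3)-3 = p+p!, so i+3 ≠ j fails. So xy^t z = 0^{p+p!} 1^{p+p!+3} ∉ L.
This is a contradiction; hence L is not regular.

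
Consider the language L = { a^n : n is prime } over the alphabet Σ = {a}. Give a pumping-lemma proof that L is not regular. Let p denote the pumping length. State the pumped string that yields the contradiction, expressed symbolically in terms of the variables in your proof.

Assume L is regular; let p be its pumping constant.
Let q be a prime with q ≥ p+2 (infinitely many primes exist), and take w = a^q ∈ L with |w| = q ≥ p.
Write w = xyz as guaranteed by the lemma, with |xy| ≤ p and |y| > 0.
Then y = a^k for some k with 1 ≤ k ≤ p.
Since 1 ≤ k ≤ p, |xz| = q-k. Pump with i = q+1: |xy^{q+1}z| = (q-k)+(q+1)k = q+qk = q(1+k), which is composite (both factors ≥ 2). So xy^{q+1}z = a^{q(1+k)} ∉ L.
This contradicts the pumping lemma, so L is not regular.

a^{q(1+k)}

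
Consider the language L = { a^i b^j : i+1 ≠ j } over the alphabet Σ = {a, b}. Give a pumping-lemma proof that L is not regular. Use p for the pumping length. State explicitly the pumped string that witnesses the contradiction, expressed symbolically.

Suppose for contradiction that L is regular, and let p be the pumping length.
Choose w = a^p b^{p+p!+1}. Since p ≠ (p+p!+1)-1 = p+p!, w ∈ L; and |w| ≥ p.
The pumping lemma gives a decomposition w = xyz where |xy| ≤ p and |y| > 0.
Since the first p symbols of w are all a's and |xy| ≤ p, y lies entirely in the leading a-block: y = a^k for some k with 1 ≤ k ≤ p.
Since 1 ≤ k ≤ p, k divides p!; set t = 1 + p!/k. Then xy^t z has p + (p!/k)·k = p + p! copies of a. Now the a-count is p+p! and (b-count)-1 = (p+p!+1)-1 = p+p!, so i+1 ≠ j fails. So xy^t z = a^{p+p!} b^{p+p!+1} ∉ L.
This contradicts the pumping lemma, so L is not regular.

a^{p+p!} b^{p+p!+1}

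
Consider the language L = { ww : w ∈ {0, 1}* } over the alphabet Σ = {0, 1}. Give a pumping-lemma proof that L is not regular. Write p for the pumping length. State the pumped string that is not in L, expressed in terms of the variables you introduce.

Suppose for contradiction that L is regular, and let p be the pumping length.
Take w = 0^p 1^p 0^p 1^p = uu where u = 0^p1^p; then w ∈ L and |w| = 4p ≥ p.
Write w = xyz as guaranteed by the lemma, with |xy| ≤ p and |y| > 0.
Because |xy| ≤ p and w begins with p copies of 0, we have y = 0^k with 1 ≤ k ≤ p.
Pump with i = 2: xy^2z = 0^{p+k} 1^p 0^p 1^p, of length 4p+k. Suppose this equals vv. The string starts with 0 and ends with 1, so v does too; thus the boundary between the two copies of v is a 1→0 transition. There is exactly one such transition, at position 2p+k, so |v| = 2p+k and |vv| = 4p+2k ≠ 4p+k since k ≥ 1. So xy^2z ∉ L.
This is a contradiction; hence L is not regular.

0^{p+k} 1^p 0^p 1^p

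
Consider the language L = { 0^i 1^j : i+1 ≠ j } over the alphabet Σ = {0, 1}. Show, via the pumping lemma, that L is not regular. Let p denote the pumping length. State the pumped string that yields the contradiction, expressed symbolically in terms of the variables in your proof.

Assume L is regular. Let p be the pumping length given by the pumping lemma.
Choose w = 0^p 1^{p+p!+1}. Since p ≠ (p+p!+1)-1 = p+p!, w ∈ L; and |w| ≥ p.
Write w = xyz as guaranteed by the lemma, with |xy| ≤ p and |y| > 0.
Because |xy| ≤ p and w begins with p copies of 0, we have y = 0^k with 1 ≤ k ≤ p.
Since 1 ≤ k ≤ p, k divides p!; set t = 1 + p!/k. Then xy^t z has p + (p!/k)·k = p + p! copies of 0. Now the 0-count is p+p! and (1-count)-1 = (p+p!+1)-1 = p+p!, so i+1 ≠ j fails. So xy^t z = 0^{p+p!} 1^{p+p!+1} ∉ L.
This contradicts the pumping lemma, so L is not regular.

0^{p+p!} 1^{p+p!+1}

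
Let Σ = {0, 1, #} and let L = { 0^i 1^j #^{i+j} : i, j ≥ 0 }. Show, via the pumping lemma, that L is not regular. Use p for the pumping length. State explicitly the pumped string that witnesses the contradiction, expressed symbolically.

Suppose for contradiction that L is regular, and let p be the pumping length.
Take w = 0^p 1^p #^{2p} ∈ L (with i=j=p, i+j=2p), |w| = 4p ≥ p.
The pumping lemma gives a decomposition w = xyz where |xy| ≤ p and |y| > 0.
Because |xy| ≤ p and w begins with p copies of 0, we have y = 0^k with 1 ≤ k ≤ p.
Consider xy^2z = 0^{p+k} 1^p #^{2p}. Now the 0- and 1-counts sum to 2p+k, but the #-count is 2p ≠ 2p+k. So xy^2z ∉ L.
Contradiction. Therefore L is not regular.

0^{p+k} 1^p #^{2p}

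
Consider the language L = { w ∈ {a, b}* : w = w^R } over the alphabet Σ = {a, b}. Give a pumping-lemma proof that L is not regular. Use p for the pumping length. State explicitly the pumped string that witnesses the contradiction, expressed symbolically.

a^{p+k} b a^p

Suppose for contradiction that L is regular, and let p be the pumping length.
Take w = a^p b a^p, a palindrome of length 2p+1 ≥ p.
Write w = xyz as guaranteed by the lemma, with |xy| ≤ p and y is nonempty.
Because |xy| ≤ p and w begins with p copies of a, we have y = a^k with 1 ≤ k ≤ p.
Pump with i = 2: xy^2z = a^{p+k} b a^p. Its reverse is a^p b a^{p+k}, which differs from xy^2z since k ≥ 1. So xy^2z is not a palindrome and xy^2z ∉ L.
This is a contradiction; hence L is not regular.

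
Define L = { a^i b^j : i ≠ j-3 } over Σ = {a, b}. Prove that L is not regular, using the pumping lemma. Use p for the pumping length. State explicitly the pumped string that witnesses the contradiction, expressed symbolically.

a^{p+p!} b^{p+p!+3}

Suppose for contradiction that L is regular, and let p be the pumping length.
Choose w = a^p b^{p+p!+3}. Since p ≠ (p+p!+3)-3 = p+p!, w ∈ L; and |w| ≥ p.
The pumping lemma gives a decomposition w = xyz where |xy| ≤ p and y is nonempty.
The first p characters of w are a's, so xy (and hence y) consists only of a's. Write y = a^k, 1 ≤ k ≤ p.
Since 1 ≤ k ≤ p, k divides p!; set t = 1 + p!/k. Then xy^t z has p + (p!/k)·k = p + p! copies of a. Now the a-count is p+p! and (b-count)-3 = (p+p!+3)-3 = p+p!, so i ≠ j-3 fails. So xy^t z = a^{p+p!} b^{p+p!+3} ∉ L.
This is a contradiction; hence L is not regular.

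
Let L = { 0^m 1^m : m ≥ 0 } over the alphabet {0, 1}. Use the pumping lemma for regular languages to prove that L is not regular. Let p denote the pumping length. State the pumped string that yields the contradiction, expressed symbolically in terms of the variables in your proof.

Assume L is regular. Let p be the pumping length given by the pumping lemma.
Let w = 0^p 1^p ∈ L; note |w| = 2p ≥ p.
The pumping lemma gives a decomposition w = xyz where |xy| ≤ p and |y| ≥ 1.
The first p characters of w are 0's, so xy (and hence y) consists only of 0's. Write y = 0^k, 1 ≤ k ≤ p.
Pump with i = 2: xy^2z = 0^{p+k} 1^p. For this to lie in L we would need p = p+k, which forces k = 0. But k ≥ 1, so xy^2z ∉ L.
This contradicts the pumping lemma, so L is not regular.

0^{p+k} 1^p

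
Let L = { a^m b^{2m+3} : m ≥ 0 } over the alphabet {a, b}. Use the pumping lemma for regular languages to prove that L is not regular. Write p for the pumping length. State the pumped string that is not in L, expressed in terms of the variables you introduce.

Suppose for contradiction that L is regular, and let p be the pumping length.
Take w = a^p b^{2p+3}. Then w ∈ L and |w| = 3p+3 ≥ p.
Write w = xyz as guaranteed by the lemma, with |xy| ≤ p and |y| ≥ 1.
Since the first p symbols of w are all a's and |xy| ≤ p, y lies entirely in the leading a-block: y = a^k for some k with 1 ≤ k ≤ p.
Pump with i = 2: xy^2z = a^{p+k} b^{2p+3}. For this to lie in L we would need 2p+3 = 2(p+k)+3, which forces k = 0. But k ≥ 1, so xy^2z ∉ L.
Contradiction. Therefore L is not regular.

a^{p+k} b^{2p+3}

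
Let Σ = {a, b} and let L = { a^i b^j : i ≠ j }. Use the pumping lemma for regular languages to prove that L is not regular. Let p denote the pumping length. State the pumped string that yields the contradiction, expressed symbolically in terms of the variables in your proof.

Suppose for contradiction that L is regular, and let p be the pumping length.
Choose w = a^p b^{p+p!}. Since p ≠ p+p!, w ∈ L; and |w| ≥ p.
The pumping lemma gives a decomposition w = xyz where |xy| ≤ p and |y| ≥ 1.
Since the first p symbols of w are all a's and |xy| ≤ p, y lies entirely in the leading a-block: y = a^k for some k with 1 ≤ k ≤ p.
Since 1 ≤ k ≤ p, k divides p!; set t = 1 + p!/k. Then xy^t z has p + (p!/k)·k = p + p! copies of a. Now the a-count equals the b-count, so i ≠ j fails. So xy^t z = a^{p+p!} b^{p+p!} ∉ L.
Contradiction. Therefore L is not regular.

a^{p+p!} b^{p+p!}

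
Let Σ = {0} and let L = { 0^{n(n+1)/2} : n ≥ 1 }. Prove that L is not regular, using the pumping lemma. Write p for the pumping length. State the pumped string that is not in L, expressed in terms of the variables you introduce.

Toward a contradiction, assume L is regular with pumping length p.
Take w = 0^{p(p+1)/2} ∈ L with |w| = p(p+1)/2 ≥ p.
By the pumping lemma, w = xyz with |xy| ≤ p and |y| > 0.
Then y = 0^k for some k with 1 ≤ k ≤ p.
Pump with i = 2: xy^2z = 0^{p(p+1)/2+k}. Since 1 ≤ k ≤ p, p(p+1)/2 < p(p+1)/2+k ≤ p(p+1)/2+p < (p+1)(p+2)/2, so p(p+1)/2+k is strictly between consecutive triangular numbers. So xy^2z ∉ L.
This is a contradiction; hence L is not regular.

0^{p(p+1)/2+k}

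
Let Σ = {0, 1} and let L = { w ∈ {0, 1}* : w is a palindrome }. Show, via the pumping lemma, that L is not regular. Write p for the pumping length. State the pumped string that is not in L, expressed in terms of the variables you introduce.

0^{p+k} 1 0^p

Assume L is regular. Let p be the pumping length given by the pumping lemma.
Take w = 0^p 1 0^p, a palindrome of length 2p+1 ≥ p.
Write w = xyz as guaranteed by the lemma, with |xy| ≤ p and |y| ≥ 1.
Because |xy| ≤ p and w begins with p copies of 0, we have y = 0^k with 1 ≤ k ≤ p.
Pump with i = 2: xy^2z = 0^{p+k} 1 0^p. Its reverse is 0^p 1 0^{p+k}, which differs from xy^2z since k ≥ 1. So xy^2z is not a palindrome and xy^2z ∉ L.
This contradicts the pumping lemma, so L is not regular.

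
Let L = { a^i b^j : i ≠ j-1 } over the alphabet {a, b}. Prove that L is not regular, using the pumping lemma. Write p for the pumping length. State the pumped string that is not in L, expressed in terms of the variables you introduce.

a^{p+p!} b^{p+p!+1}

Suppose for contradiction that L is regular, and let p be the pumping length.
Choose w = a^p b^{p+p!+1}. Since p ≠ (p+p!+1)-1 = p+p!, w ∈ L; and |w| ≥ p.
Write w = xyz as guaranteed by the lemma, with |xy| ≤ p and |y| > 0.
Because |xy| ≤ p and w begins with p copies of a, we have y = a^k with 1 ≤ k ≤ p.
Since 1 ≤ k ≤ p, k divides p!; set t = 1 + p!/k. Then xy^t z has p + (p!/k)·k = p + p! copies of a. Now the a-count is p+p! and (b-count)-1 = (p+p!+1)-1 = p+p!, so i ≠ j-1 fails. So xy^t z = a^{p+p!} b^{p+p!+1} ∉ L.
This is a contradiction; hence L is not regular.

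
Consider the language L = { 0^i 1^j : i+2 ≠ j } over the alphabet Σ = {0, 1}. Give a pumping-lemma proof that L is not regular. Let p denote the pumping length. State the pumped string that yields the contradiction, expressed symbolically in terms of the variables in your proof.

Assume L is regular; let p be its pumping constant.
Choose w = 0^p 1^{p+p!+2}. Since p ≠ (p+p!+2)-2 = p+p!, w ∈ L; and |w| ≥ p.
Write w = xyz as guaranteed by the lemma, with |xy| ≤ p and |y| > 0.
Since the first p symbols of w are all 0's and |xy| ≤ p, y lies entirely in the leading 0-block: y = 0^k for some k with 1 ≤ k ≤ p.
Since 1 ≤ k ≤ p, k divides p!; set t = 1 + p!/k. Then xy^t z has p + (p!/k)·k = p + p! copies of 0. Now the 0-count is p+p! and (1-count)-2 = (p+p!+2)-2 = p+p!, so i+2 ≠ j fails. So xy^t z = 0^{p+p!} 1^{p+p!+2} ∉ L.
This is a contradiction; hence L is not regular.

0^{p+p!} 1^{p+p!+2}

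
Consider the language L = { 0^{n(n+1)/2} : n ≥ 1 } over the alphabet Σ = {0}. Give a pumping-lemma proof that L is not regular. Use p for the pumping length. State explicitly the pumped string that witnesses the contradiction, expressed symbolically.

Suppose for contradiction that L is regular, and let p be the pumping length.
Take w = 0^{p(p+1)/2} ∈ L with |w| = p(p+1)/2 ≥ p.
The pumping lemma gives a decomposition w = xyz where |xy| ≤ p and |y| ≥ 1.
Then y = 0^k for some k with 1 ≤ k ≤ p.
Pump with i = 2: xy^2z = 0^{p(p+1)/2+k}. Since 1 ≤ k ≤ p, p(p+1)/2 < p(p+1)/2+k ≤ p(p+1)/2+p < (p+1)(p+2)/2, so p(p+1)/2+k is strictly between consecutive triangular numbers. So xy^2z ∉ L.
This contradicts the pumping lemma, so L is not regular.

0^{p(p+1)/2+k}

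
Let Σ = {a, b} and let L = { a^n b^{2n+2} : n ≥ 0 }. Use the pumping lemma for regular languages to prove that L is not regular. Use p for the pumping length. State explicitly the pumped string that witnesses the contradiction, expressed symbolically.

a^{p+k} b^{2p+2}

Assume L is regular; let p be its pumping constant.
Take w = a^p b^{2p+2}. Then w ∈ L and |w| = 3p+2 ≥ p.
The pumping lemma gives a decomposition w = xyz where |xy| ≤ p and |y| > 0.
The first p characters of w are a's, so xy (and hence y) consists only of a's. Write y = a^k, 1 ≤ k ≤ p.
Pump with i = 2: xy^2z = a^{p+k} b^{2p+2}. For this to lie in L we would need 2p+2 = 2(p+k)+2, which forces k = 0. But k ≥ 1, so xy^2z ∉ L.
Contradiction. Therefore L is not regular.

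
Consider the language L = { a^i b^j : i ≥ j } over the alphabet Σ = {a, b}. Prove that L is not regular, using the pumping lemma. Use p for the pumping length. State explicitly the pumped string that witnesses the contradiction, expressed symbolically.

a^{p-k} b^p

Assume L is regular; let p be its pumping constant.
Choose w = a^p b^p ∈ L, with |w| = 2p ≥ p.
The pumping lemma gives a decomposition w = xyz where |xy| ≤ p and |y| > 0.
Because |xy| ≤ p and w begins with p copies of a, we have y = a^k with 1 ≤ k ≤ p.
Consider xy^0z = xz = a^{p-k} b^p. Since k ≥ 1, the a-count p-k is less than p, so i ≥ j fails; thus xz ∉ L.
Contradiction. Therefore L is not regular.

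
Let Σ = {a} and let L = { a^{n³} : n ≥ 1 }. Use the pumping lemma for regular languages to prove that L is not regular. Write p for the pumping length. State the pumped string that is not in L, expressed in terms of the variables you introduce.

a^{p³+k}

Assume L is regular; let p be its pumping constant.
Take w = a^{p³} ∈ L with |w| = p³ ≥ p.
Write w = xyz as guaranteed by the lemma, with |xy| ≤ p and |y| ≥ 1.
Then y = a^k for some k with 1 ≤ k ≤ p.
Pump with i = 2: xy^2z = a^{p³+k}. Since 1 ≤ k ≤ p, p³ < p³+k ≤ p³+p < p³+3p²+3p+1 = (p+1)³, so p³+k is not a perfect cube. So xy^2z ∉ L.
This is a contradiction; hence L is not regular.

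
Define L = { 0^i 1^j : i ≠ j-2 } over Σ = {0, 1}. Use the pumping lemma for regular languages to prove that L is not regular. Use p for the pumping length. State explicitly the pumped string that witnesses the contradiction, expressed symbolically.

Suppose for contradiction that L is regular, and let p be the pumping length.
Choose w = 0^p 1^{p+p!+2}. Since p ≠ (p+p!+2)-2 = p+p!, w ∈ L; and |w| ≥ p.
The pumping lemma gives a decomposition w = xyz where |xy| ≤ p and |y| ≥ 1.
Because |xy| ≤ p and w begins with p copies of 0, we have y = 0^k with 1 ≤ k ≤ p.
Since 1 ≤ k ≤ p, k divides p!; set t = 1 + p!/k. Then xy^t z has p + (p!/k)·k = p + p! copies of 0. Now the 0-count is p+p! and (1-count)-2 = (p+p!+2)-2 = p+p!, so i ≠ j-2 fails. So xy^t z = 0^{p+p!} 1^{p+p!+2} ∉ L.
Contradiction. Therefore L is not regular.

0^{p+p!} 1^{p+p!+2}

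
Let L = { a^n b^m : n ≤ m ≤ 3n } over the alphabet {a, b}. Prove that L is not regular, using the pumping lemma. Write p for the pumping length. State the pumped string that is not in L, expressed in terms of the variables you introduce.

a^{p+k} b^p

Toward a contradiction, assume L is regular with pumping length p.
Take w = a^p b^p ∈ L (since p ≤ p ≤ 3p), with |w| = 2p ≥ p.
Write w = xyz as guaranteed by the lemma, with |xy| ≤ p and |y| > 0.
Because |xy| ≤ p and w begins with p copies of a, we have y = a^k with 1 ≤ k ≤ p.
Pump with i = 2: xy^2z = a^{p+k} b^p. Now n = p+k > p = m, so the condition n ≤ m fails. Thus xy^2z ∉ L.
This is a contradiction; hence L is not regular.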